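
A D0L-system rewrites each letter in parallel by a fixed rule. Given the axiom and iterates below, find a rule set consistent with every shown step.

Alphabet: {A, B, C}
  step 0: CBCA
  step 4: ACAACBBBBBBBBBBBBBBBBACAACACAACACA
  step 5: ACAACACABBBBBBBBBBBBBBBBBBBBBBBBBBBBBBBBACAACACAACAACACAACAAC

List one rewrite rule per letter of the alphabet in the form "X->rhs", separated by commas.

  step 4 ⇒ step 5: ACAACBBBBBBBBBBBBBBBBACAACACAACACA ⇒ AC·A·AC·AC·A·BB·BB·BB·BB·BB·BB·BB·BB·BB·BB·BB·BB·BB·BB·BB·BB·AC·A·AC·AC·A·AC·A·AC·AC·A·AC·A·AC
    A ↦ AC
    B ↦ BB
    C ↦ A

A->AC, B->BB, C->A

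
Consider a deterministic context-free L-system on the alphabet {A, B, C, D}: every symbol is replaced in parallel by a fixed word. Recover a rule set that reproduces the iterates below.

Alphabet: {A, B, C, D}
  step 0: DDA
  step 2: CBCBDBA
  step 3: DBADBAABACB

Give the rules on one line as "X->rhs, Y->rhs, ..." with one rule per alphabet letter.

A->CB, B->BA, C->D, D->A

  step 2 ⇒ step 3: CBCBDBA ⇒ D·BA·D·BA·A·BA·CB
    A ↦ CB
    B ↦ BA
    C ↦ D
    D ↦ A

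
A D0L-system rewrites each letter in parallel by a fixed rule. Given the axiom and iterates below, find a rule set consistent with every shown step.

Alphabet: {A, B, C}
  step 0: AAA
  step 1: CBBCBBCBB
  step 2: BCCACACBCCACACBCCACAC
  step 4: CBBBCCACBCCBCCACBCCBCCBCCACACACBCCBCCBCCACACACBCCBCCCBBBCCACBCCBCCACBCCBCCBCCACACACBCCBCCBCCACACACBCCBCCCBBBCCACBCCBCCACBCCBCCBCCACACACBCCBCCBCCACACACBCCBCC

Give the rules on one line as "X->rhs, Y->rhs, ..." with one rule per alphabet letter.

  step 1 ⇒ step 2: CBBCBBCBB ⇒ BCC·AC·AC·BCC·AC·AC·BCC·AC·AC
    B ↦ AC
    C ↦ BCC
  step 0 ⇒ step 1: AAA ⇒ CBB·CBB·CBB
    A ↦ CBB

A->CBB, B->AC, C->BCC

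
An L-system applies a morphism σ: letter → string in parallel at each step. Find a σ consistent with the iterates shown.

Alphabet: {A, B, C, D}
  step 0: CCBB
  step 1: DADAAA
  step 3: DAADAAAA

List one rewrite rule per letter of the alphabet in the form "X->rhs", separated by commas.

A->B, B->A, C->DA, D->C

  step 0 ⇒ step 1: CCBB ⇒ DA·DA·A·A
    B ↦ A
    C ↦ DA
    A ↦ B  (constrained at step 1)
    D ↦ C  (constrained at step 1)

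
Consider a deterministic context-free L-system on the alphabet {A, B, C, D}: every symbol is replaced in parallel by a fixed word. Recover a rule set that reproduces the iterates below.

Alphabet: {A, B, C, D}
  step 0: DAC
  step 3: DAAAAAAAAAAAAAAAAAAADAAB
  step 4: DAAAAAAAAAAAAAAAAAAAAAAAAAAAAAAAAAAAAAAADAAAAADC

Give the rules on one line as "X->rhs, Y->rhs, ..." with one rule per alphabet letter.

A->AA, B->DC, C->AB, D->DA

  step 3 ⇒ step 4: DAAAAAAAAAAAAAAAAAAADAAB ⇒ DA·AA·AA·AA·AA·AA·AA·AA·AA·AA·AA·AA·AA·AA·AA·AA·AA·AA·AA·AA·DA·AA·AA·DC
    A ↦ AA
    B ↦ DC
    D ↦ DA
    C ↦ AB  (constrained at step 0)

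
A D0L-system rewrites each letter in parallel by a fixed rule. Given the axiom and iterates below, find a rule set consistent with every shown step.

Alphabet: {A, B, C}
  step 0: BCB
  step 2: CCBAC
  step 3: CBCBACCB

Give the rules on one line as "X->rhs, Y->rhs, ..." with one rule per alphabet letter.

  step 2 ⇒ step 3: CCBAC ⇒ CB·CB·A·C·CB
    A ↦ C
    B ↦ A
    C ↦ CB

A->C, B->A, C->CB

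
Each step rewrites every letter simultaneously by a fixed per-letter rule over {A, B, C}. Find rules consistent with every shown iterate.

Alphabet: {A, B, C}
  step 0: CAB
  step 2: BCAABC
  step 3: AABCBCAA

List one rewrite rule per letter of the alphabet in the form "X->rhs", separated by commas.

A->BC, B->A, C->A

  step 2 ⇒ step 3: BCAABC ⇒ A·A·BC·BC·A·A
    A ↦ BC
    B ↦ A
    C ↦ A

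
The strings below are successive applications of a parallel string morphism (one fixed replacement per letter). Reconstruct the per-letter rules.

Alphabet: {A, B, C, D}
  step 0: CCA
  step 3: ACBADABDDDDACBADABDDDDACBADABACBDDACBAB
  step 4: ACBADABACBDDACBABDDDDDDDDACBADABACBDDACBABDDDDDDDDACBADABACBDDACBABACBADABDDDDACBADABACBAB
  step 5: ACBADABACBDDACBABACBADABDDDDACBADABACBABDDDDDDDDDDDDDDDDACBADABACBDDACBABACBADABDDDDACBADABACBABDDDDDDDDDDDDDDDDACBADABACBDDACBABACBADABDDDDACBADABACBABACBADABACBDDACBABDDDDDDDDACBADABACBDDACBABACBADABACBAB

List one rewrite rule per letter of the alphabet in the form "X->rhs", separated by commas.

A->ACB, B->AB, C->AD, D->DD

  step 4 ⇒ step 5: ACBADABACBDDACBABDDDDDDDDACBADABACBDDACBABDDDDDDDDACBADABACBDDACBABACBADABDDDDACBADABACBAB ⇒ ACB·AD·AB·ACB·DD·ACB·AB·ACB·AD·AB·DD·DD·ACB·AD·AB·ACB·AB·DD·DD·DD·DD·DD·DD·DD·DD·ACB·AD·AB·ACB·DD·ACB·AB·ACB·AD·AB·DD·DD·ACB·AD·AB·ACB·AB·DD·DD·DD·DD·DD·DD·DD·DD·ACB·AD·AB·ACB·DD·ACB·AB·ACB·AD·AB·DD·DD·ACB·AD·AB·ACB·AB·ACB·AD·AB·ACB·DD·ACB·AB·DD·DD·DD·DD·ACB·AD·AB·ACB·DD·ACB·AB·ACB·AD·AB·ACB·AB
    A ↦ ACB
    B ↦ AB
    C ↦ AD
    D ↦ DD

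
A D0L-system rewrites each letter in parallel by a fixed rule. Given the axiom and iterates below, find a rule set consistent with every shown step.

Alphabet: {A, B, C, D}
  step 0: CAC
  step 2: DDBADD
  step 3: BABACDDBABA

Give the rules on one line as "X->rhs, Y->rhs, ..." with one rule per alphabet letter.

  step 2 ⇒ step 3: DDBADD ⇒ BA·BA·CD·D·BA·BA
    A ↦ D
    B ↦ CD
    D ↦ BA
    C ↦ AA  (constrained at step 0)

A->D, B->CD, C->AA, D->BA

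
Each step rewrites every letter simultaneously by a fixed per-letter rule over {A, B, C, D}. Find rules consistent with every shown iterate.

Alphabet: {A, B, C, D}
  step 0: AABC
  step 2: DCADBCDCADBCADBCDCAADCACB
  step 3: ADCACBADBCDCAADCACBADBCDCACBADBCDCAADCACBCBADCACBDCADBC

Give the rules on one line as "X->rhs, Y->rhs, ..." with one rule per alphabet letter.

A->CB, B->DBC, C->DCA, D->A

  step 2 ⇒ step 3: DCADBCDCADBCADBCDCAADCACB ⇒ A·DCA·CB·A·DBC·DCA·A·DCA·CB·A·DBC·DCA·CB·A·DBC·DCA·A·DCA·CB·CB·A·DCA·CB·DCA·DBC
    A ↦ CB
    B ↦ DBC
    C ↦ DCA
    D ↦ A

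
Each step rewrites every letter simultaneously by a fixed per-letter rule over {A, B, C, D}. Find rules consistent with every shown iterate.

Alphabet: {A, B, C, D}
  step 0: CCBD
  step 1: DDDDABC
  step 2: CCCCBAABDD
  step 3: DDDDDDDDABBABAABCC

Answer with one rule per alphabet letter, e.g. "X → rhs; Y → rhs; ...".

A->BA, B->AB, C->DD, D->C

  step 2 ⇒ step 3: CCCCBAABDD ⇒ DD·DD·DD·DD·AB·BA·BA·AB·C·C
    A ↦ BA
    B ↦ AB
    C ↦ DD
    D ↦ C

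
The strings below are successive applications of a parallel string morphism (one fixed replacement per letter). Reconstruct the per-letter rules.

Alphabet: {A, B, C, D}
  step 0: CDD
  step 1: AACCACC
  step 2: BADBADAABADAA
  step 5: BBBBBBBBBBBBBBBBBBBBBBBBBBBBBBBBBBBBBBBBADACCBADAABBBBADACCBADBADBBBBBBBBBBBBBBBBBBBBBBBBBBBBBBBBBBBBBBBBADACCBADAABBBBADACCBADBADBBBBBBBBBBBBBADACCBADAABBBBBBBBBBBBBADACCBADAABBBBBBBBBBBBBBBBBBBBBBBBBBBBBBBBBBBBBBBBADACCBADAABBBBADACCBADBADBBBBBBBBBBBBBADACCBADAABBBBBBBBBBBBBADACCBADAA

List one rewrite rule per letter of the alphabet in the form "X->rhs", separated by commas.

A->BAD, B->BBB, C->A, D->ACC

  step 1 ⇒ step 2: AACCACC ⇒ BAD·BAD·A·A·BAD·A·A
    A ↦ BAD
    C ↦ A
    B ↦ BBB  (constrained at step 2)
  step 0 ⇒ step 1: CDD ⇒ A·ACC·ACC
    D ↦ ACC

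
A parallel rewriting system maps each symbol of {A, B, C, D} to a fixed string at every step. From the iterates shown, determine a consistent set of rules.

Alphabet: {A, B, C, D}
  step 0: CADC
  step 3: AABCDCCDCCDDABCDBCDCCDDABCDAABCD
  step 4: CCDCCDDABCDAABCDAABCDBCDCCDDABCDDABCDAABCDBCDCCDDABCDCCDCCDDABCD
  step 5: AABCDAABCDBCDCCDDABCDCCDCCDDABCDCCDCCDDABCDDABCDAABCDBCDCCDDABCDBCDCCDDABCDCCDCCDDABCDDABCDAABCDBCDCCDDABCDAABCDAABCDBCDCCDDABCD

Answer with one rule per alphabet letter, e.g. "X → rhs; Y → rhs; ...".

  step 4 ⇒ step 5: CCDCCDDABCDAABCDAABCDBCDCCDDABCDDABCDAABCDBCDCCDDABCDCCDCCDDABCD ⇒ A·A·BCD·A·A·BCD·BCD·CCD·D·A·BCD·CCD·CCD·D·A·BCD·CCD·CCD·D·A·BCD·D·A·BCD·A·A·BCD·BCD·CCD·D·A·BCD·BCD·CCD·D·A·BCD·CCD·CCD·D·A·BCD·D·A·BCD·A·A·BCD·BCD·CCD·D·A·BCD·A·A·BCD·A·A·BCD·BCD·CCD·D·A·BCD
    A ↦ CCD
    B ↦ D
    C ↦ A
    D ↦ BCD

A->CCD, B->D, C->A, D->BCD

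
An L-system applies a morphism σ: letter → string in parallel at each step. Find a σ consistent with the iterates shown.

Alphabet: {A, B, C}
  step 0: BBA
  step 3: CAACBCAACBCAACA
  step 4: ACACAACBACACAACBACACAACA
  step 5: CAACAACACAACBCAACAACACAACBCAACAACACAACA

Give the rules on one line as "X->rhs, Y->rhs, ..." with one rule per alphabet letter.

A->CA, B->CB, C->A

  step 4 ⇒ step 5: ACACAACBACACAACBACACAACA ⇒ CA·A·CA·A·CA·CA·A·CB·CA·A·CA·A·CA·CA·A·CB·CA·A·CA·A·CA·CA·A·CA
    A ↦ CA
    B ↦ CB
    C ↦ A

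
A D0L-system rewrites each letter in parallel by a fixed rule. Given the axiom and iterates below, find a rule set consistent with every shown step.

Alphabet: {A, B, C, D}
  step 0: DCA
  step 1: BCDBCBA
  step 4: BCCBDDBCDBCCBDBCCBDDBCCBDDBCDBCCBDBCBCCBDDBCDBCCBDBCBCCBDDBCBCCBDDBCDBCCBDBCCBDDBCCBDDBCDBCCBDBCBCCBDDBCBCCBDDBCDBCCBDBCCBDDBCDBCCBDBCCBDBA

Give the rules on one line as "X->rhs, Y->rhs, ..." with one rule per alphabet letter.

  step 0 ⇒ step 1: DCA ⇒ BC·DBC·BA
    A ↦ BA
    C ↦ DBC
    D ↦ BC
    B ↦ CBD  (constrained at step 1)

A->BA, B->CBD, C->DBC, D->BC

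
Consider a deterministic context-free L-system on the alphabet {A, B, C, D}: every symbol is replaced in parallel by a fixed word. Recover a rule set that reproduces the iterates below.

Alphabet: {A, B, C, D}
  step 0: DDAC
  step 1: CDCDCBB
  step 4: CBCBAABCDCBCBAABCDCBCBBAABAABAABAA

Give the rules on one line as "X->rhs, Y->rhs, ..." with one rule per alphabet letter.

A->CB, B->AA, C->B, D->CD

  step 0 ⇒ step 1: DDAC ⇒ CD·CD·CB·B
    A ↦ CB
    C ↦ B
    D ↦ CD
    B ↦ AA  (constrained at step 1)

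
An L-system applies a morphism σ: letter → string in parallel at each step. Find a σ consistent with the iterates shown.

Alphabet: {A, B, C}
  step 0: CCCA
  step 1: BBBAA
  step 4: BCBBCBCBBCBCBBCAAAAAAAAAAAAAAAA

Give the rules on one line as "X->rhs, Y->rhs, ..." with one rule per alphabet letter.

  step 0 ⇒ step 1: CCCA ⇒ B·B·B·AA
    A ↦ AA
    C ↦ B
    B ↦ BC  (constrained at step 1)

A->AA, B->BC, C->B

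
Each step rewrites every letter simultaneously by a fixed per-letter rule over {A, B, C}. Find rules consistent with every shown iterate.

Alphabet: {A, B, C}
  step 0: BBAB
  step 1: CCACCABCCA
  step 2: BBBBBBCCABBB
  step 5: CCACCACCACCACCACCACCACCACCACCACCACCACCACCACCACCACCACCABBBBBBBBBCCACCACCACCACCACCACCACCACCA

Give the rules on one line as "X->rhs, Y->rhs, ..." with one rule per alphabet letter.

  step 1 ⇒ step 2: CCACCABCCA ⇒ B·B·B·B·B·B·CCA·B·B·B
    A ↦ B
    B ↦ CCA
    C ↦ B

A->B, B->CCA, C->B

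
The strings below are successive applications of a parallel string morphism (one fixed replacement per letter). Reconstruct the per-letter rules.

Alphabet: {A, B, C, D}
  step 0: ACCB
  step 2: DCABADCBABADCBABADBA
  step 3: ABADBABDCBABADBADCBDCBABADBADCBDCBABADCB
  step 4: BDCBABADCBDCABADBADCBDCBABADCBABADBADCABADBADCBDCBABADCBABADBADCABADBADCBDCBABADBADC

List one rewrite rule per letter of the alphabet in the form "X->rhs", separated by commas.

A->B, B->DC, C->DBA, D->ABA

  step 3 ⇒ step 4: ABADBABDCBABADBADCBDCBABADBADCBDCBABADCB ⇒ B·DC·B·ABA·DC·B·DC·ABA·DBA·DC·B·DC·B·ABA·DC·B·ABA·DBA·DC·ABA·DBA·DC·B·DC·B·ABA·DC·B·ABA·DBA·DC·ABA·DBA·DC·B·DC·B·ABA·DBA·DC
    A ↦ B
    B ↦ DC
    C ↦ DBA
    D ↦ ABA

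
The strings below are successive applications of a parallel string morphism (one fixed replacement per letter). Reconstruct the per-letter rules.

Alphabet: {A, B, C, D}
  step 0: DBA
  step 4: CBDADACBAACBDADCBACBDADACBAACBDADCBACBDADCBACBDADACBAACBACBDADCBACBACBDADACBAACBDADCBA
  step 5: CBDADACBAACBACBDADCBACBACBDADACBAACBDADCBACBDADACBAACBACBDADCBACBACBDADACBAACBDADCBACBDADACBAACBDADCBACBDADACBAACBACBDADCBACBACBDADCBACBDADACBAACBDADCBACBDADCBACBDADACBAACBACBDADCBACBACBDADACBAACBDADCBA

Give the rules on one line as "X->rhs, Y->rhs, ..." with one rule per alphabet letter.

  step 4 ⇒ step 5: CBDADACBAACBDADCBACBDADACBAACBDADCBACBDADCBACBDADACBAACBACBDADCBACBACBDADACBAACBDADCBA ⇒ CBD·AD·A·CBA·A·CBA·CBD·AD·CBA·CBA·CBD·AD·A·CBA·A·CBD·AD·CBA·CBD·AD·A·CBA·A·CBA·CBD·AD·CBA·CBA·CBD·AD·A·CBA·A·CBD·AD·CBA·CBD·AD·A·CBA·A·CBD·AD·CBA·CBD·AD·A·CBA·A·CBA·CBD·AD·CBA·CBA·CBD·AD·CBA·CBD·AD·A·CBA·A·CBD·AD·CBA·CBD·AD·CBA·CBD·AD·A·CBA·A·CBA·CBD·AD·CBA·CBA·CBD·AD·A·CBA·A·CBD·AD·CBA
    A ↦ CBA
    B ↦ AD
    C ↦ CBD
    D ↦ A

A->CBA, B->AD, C->CBD, D->A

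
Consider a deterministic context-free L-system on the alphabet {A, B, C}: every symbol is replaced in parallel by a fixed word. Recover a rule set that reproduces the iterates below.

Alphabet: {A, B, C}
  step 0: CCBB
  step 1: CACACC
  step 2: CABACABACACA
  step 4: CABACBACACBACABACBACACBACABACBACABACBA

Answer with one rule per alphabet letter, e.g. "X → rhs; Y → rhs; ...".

A->BA, B->C, C->CA

  step 1 ⇒ step 2: CACACC ⇒ CA·BA·CA·BA·CA·CA
    A ↦ BA
    C ↦ CA
  step 0 ⇒ step 1: CCBB ⇒ CA·CA·C·C
    B ↦ C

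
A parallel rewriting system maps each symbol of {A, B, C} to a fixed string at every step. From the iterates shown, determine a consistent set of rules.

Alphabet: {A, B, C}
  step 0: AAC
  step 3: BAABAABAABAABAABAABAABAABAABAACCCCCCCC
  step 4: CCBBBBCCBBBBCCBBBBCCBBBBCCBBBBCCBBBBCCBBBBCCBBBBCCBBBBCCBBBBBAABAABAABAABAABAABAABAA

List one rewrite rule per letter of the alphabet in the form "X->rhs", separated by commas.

A->BB, B->CC, C->BAA

  step 3 ⇒ step 4: BAABAABAABAABAABAABAABAABAABAACCCCCCCC ⇒ CC·BB·BB·CC·BB·BB·CC·BB·BB·CC·BB·BB·CC·BB·BB·CC·BB·BB·CC·BB·BB·CC·BB·BB·CC·BB·BB·CC·BB·BB·BAA·BAA·BAA·BAA·BAA·BAA·BAA·BAA
    A ↦ BB
    B ↦ CC
    C ↦ BAA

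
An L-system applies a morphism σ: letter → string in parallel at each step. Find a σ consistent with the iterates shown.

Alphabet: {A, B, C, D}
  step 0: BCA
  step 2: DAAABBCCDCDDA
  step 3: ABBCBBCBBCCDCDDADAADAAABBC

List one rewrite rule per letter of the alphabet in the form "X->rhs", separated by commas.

A->BBC, B->CD, C->DA, D->A

  step 2 ⇒ step 3: DAAABBCCDCDDA ⇒ A·BBC·BBC·BBC·CD·CD·DA·DA·A·DA·A·A·BBC
    A ↦ BBC
    B ↦ CD
    C ↦ DA
    D ↦ A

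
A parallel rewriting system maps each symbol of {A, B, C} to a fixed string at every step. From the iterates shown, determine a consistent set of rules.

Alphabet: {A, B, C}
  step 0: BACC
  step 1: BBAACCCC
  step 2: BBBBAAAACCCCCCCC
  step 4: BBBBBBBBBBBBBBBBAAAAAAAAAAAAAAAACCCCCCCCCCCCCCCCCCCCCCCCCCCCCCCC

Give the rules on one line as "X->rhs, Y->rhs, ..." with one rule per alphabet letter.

A->AA, B->BB, C->CC

  step 1 ⇒ step 2: BBAACCCC ⇒ BB·BB·AA·AA·CC·CC·CC·CC
    A ↦ AA
    B ↦ BB
    C ↦ CC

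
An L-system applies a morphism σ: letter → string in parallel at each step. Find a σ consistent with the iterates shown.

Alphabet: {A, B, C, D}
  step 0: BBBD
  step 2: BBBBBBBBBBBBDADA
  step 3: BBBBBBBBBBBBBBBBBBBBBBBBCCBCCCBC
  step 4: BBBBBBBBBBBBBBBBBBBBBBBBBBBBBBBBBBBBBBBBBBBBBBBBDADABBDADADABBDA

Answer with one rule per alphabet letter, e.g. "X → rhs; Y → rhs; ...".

A->BC, B->BB, C->DA, D->CC

  step 3 ⇒ step 4: BBBBBBBBBBBBBBBBBBBBBBBBCCBCCCBC ⇒ BB·BB·BB·BB·BB·BB·BB·BB·BB·BB·BB·BB·BB·BB·BB·BB·BB·BB·BB·BB·BB·BB·BB·BB·DA·DA·BB·DA·DA·DA·BB·DA
    B ↦ BB
    C ↦ DA
  step 2 ⇒ step 3: BBBBBBBBBBBBDADA ⇒ BB·BB·BB·BB·BB·BB·BB·BB·BB·BB·BB·BB·CC·BC·CC·BC
    A ↦ BC
  step 2 ⇒ step 3: BBBBBBBBBBBBDADA ⇒ BB·BB·BB·BB·BB·BB·BB·BB·BB·BB·BB·BB·CC·BC·CC·BC
    D ↦ CC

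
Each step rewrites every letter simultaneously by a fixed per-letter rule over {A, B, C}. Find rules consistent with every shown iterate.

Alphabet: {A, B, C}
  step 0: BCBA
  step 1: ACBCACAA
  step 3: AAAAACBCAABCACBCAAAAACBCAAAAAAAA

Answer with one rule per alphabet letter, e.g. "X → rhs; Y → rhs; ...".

  step 0 ⇒ step 1: BCBA ⇒ AC·BC·AC·AA
    A ↦ AA
    B ↦ AC
    C ↦ BC

A->AA, B->AC, C->BC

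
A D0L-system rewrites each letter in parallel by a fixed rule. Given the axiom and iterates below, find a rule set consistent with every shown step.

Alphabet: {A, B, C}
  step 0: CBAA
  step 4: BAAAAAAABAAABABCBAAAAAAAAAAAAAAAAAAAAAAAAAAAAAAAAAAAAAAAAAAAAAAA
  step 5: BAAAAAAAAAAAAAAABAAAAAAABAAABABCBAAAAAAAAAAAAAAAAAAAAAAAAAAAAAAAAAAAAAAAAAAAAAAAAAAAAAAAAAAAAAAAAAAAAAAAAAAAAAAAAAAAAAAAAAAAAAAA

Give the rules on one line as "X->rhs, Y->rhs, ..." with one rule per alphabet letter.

  step 4 ⇒ step 5: BAAAAAAABAAABABCBAAAAAAAAAAAAAAAAAAAAAAAAAAAAAAAAAAAAAAAAAAAAAAA ⇒ BA·AA·AA·AA·AA·AA·AA·AA·BA·AA·AA·AA·BA·AA·BA·BC·BA·AA·AA·AA·AA·AA·AA·AA·AA·AA·AA·AA·AA·AA·AA·AA·AA·AA·AA·AA·AA·AA·AA·AA·AA·AA·AA·AA·AA·AA·AA·AA·AA·AA·AA·AA·AA·AA·AA·AA·AA·AA·AA·AA·AA·AA·AA·AA
    A ↦ AA
    B ↦ BA
    C ↦ BC

A->AA, B->BA, C->BC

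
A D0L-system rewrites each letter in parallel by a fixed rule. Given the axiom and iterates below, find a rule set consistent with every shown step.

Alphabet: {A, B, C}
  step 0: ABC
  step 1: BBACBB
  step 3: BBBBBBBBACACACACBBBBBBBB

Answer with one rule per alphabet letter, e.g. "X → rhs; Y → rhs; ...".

A->BB, B->AC, C->BB

  step 0 ⇒ step 1: ABC ⇒ BB·AC·BB
    A ↦ BB
    B ↦ AC
    C ↦ BB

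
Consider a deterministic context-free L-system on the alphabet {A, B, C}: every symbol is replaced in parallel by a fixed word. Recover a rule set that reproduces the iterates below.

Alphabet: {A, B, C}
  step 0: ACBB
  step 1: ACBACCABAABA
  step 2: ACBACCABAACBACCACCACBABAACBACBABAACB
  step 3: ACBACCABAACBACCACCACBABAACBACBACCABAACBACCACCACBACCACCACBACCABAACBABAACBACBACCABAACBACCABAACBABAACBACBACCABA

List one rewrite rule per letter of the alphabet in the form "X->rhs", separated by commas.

  step 2 ⇒ step 3: ACBACCABAACBACCACCACBABAACBACBABAACB ⇒ ACB·ACC·ABA·ACB·ACC·ACC·ACB·ABA·ACB·ACB·ACC·ABA·ACB·ACC·ACC·ACB·ACC·ACC·ACB·ACC·ABA·ACB·ABA·ACB·ACB·ACC·ABA·ACB·ACC·ABA·ACB·ABA·ACB·ACB·ACC·ABA
    A ↦ ACB
    B ↦ ABA
    C ↦ ACC

A->ACB, B->ABA, C->ACC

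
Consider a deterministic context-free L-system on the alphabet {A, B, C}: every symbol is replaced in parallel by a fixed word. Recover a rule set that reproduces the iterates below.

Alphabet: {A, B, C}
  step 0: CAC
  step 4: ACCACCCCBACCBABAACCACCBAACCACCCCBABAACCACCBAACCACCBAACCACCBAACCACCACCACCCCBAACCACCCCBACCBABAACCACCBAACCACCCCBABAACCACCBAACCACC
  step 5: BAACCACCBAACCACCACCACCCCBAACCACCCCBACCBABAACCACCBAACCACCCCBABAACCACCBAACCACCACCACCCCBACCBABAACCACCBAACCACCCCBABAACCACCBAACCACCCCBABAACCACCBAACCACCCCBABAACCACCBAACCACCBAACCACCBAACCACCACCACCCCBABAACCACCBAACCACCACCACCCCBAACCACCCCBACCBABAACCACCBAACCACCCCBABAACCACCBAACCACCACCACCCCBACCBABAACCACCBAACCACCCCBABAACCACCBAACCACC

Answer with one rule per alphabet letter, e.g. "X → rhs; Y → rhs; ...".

  step 4 ⇒ step 5: ACCACCCCBACCBABAACCACCBAACCACCCCBABAACCACCBAACCACCBAACCACCBAACCACCACCACCCCBAACCACCCCBACCBABAACCACCBAACCACCCCBABAACCACCBAACCACC ⇒ BA·ACC·ACC·BA·ACC·ACC·ACC·ACC·CC·BA·ACC·ACC·CC·BA·CC·BA·BA·ACC·ACC·BA·ACC·ACC·CC·BA·BA·ACC·ACC·BA·ACC·ACC·ACC·ACC·CC·BA·CC·BA·BA·ACC·ACC·BA·ACC·ACC·CC·BA·BA·ACC·ACC·BA·ACC·ACC·CC·BA·BA·ACC·ACC·BA·ACC·ACC·CC·BA·BA·ACC·ACC·BA·ACC·ACC·BA·ACC·ACC·BA·ACC·ACC·ACC·ACC·CC·BA·BA·ACC·ACC·BA·ACC·ACC·ACC·ACC·CC·BA·ACC·ACC·CC·BA·CC·BA·BA·ACC·ACC·BA·ACC·ACC·CC·BA·BA·ACC·ACC·BA·ACC·ACC·ACC·ACC·CC·BA·CC·BA·BA·ACC·ACC·BA·ACC·ACC·CC·BA·BA·ACC·ACC·BA·ACC·ACC
    A ↦ BA
    B ↦ CC
    C ↦ ACC

A->BA, B->CC, C->ACC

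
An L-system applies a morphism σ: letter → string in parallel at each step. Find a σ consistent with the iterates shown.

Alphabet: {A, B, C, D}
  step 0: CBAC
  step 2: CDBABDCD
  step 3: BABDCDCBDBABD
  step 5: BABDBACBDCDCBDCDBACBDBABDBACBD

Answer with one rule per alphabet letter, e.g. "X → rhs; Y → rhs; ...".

  step 2 ⇒ step 3: CDBABDCD ⇒ BA·BD·C·D·C·BD·BA·BD
    A ↦ D
    B ↦ C
    C ↦ BA
    D ↦ BD

A->D, B->C, C->BA, D->BD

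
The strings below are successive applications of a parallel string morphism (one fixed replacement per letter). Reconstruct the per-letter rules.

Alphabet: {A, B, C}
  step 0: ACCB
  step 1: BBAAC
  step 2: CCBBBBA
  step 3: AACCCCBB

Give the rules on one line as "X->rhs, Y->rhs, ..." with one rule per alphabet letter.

A->BB, B->C, C->A

  step 2 ⇒ step 3: CCBBBBA ⇒ A·A·C·C·C·C·BB
    A ↦ BB
    B ↦ C
    C ↦ A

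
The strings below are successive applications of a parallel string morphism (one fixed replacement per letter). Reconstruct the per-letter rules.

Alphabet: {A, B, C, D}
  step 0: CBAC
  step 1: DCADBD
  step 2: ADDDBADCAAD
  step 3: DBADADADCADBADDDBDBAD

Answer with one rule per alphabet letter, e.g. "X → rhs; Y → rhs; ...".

  step 2 ⇒ step 3: ADDDBADCAAD ⇒ DB·AD·AD·AD·CA·DB·AD·D·DB·DB·AD
    A ↦ DB
    B ↦ CA
    C ↦ D
    D ↦ AD

A->DB, B->CA, C->D, D->AD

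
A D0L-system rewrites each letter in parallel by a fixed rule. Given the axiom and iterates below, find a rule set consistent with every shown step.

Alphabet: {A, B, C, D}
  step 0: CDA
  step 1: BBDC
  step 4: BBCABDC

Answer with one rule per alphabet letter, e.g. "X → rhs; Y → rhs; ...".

A->C, B->A, C->B, D->BD

  step 0 ⇒ step 1: CDA ⇒ B·BD·C
    A ↦ C
    C ↦ B
    D ↦ BD
    B ↦ A  (constrained at step 1)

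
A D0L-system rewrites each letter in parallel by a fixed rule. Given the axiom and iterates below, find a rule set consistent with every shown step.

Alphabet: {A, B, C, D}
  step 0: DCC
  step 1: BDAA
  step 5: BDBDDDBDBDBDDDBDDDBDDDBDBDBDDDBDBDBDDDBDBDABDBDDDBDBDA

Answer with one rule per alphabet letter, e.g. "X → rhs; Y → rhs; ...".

  step 0 ⇒ step 1: DCC ⇒ BD·A·A
    C ↦ A
    D ↦ BD
    A ↦ DC  (constrained at step 1)
    B ↦ DD  (constrained at step 1)

A->DC, B->DD, C->A, D->BD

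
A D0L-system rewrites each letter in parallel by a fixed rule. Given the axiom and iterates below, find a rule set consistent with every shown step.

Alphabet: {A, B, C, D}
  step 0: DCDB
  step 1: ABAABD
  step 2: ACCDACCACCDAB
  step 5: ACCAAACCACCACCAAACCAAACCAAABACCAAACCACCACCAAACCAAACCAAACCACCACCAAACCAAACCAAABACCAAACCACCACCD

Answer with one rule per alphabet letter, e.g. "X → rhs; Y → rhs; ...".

A->ACC, B->D, C->A, D->AB

  step 1 ⇒ step 2: ABAABD ⇒ ACC·D·ACC·ACC·D·AB
    A ↦ ACC
    B ↦ D
    D ↦ AB
  step 0 ⇒ step 1: DCDB ⇒ AB·A·AB·D
    C ↦ A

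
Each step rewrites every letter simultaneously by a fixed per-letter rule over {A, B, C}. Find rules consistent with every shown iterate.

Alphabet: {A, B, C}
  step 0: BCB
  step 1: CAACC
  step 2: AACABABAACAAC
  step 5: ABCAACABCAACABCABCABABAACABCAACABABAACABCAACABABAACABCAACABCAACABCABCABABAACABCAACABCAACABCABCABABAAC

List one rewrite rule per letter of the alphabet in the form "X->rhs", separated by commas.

  step 1 ⇒ step 2: CAACC ⇒ AAC·AB·AB·AAC·AAC
    A ↦ AB
    C ↦ AAC
  step 0 ⇒ step 1: BCB ⇒ C·AAC·C
    B ↦ C

A->AB, B->C, C->AAC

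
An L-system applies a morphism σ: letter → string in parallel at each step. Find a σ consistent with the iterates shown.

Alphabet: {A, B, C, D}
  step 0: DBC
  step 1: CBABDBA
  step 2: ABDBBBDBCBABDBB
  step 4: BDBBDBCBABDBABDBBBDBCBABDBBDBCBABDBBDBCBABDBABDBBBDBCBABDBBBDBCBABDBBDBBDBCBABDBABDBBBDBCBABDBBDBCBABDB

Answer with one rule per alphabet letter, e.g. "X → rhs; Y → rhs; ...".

A->B, B->BDB, C->A, D->CBA

  step 1 ⇒ step 2: CBABDBA ⇒ A·BDB·B·BDB·CBA·BDB·B
    A ↦ B
    B ↦ BDB
    C ↦ A
    D ↦ CBA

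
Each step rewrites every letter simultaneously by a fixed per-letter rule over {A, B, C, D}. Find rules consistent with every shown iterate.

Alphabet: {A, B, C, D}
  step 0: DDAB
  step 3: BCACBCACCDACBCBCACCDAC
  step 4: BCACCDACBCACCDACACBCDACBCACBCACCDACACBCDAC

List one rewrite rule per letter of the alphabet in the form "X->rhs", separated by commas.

  step 3 ⇒ step 4: BCACBCACCDACBCBCACCDAC ⇒ BC·AC·CD·AC·BC·AC·CD·AC·AC·B·CD·AC·BC·AC·BC·AC·CD·AC·AC·B·CD·AC
    A ↦ CD
    B ↦ BC
    C ↦ AC
    D ↦ B

A->CD, B->BC, C->AC, D->B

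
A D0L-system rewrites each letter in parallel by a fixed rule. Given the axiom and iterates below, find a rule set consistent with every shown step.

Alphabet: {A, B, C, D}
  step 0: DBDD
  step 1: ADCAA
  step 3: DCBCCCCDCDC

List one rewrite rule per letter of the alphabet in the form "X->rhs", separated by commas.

  step 0 ⇒ step 1: DBDD ⇒ A·DC·A·A
    B ↦ DC
    D ↦ A
    A ↦ B  (constrained at step 1)
    C ↦ CC  (constrained at step 1)

A->B, B->DC, C->CC, D->A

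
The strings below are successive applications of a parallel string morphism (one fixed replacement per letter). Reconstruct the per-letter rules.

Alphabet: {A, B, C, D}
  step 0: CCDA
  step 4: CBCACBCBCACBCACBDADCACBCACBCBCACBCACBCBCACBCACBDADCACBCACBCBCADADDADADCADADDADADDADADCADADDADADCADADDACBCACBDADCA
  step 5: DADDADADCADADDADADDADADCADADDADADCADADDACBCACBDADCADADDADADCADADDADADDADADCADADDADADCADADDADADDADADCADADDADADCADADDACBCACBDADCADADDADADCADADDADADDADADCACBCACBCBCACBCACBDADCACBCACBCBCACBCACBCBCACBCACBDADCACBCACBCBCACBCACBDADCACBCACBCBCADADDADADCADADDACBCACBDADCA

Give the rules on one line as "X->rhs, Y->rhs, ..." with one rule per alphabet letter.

  step 4 ⇒ step 5: CBCACBCBCACBCACBDADCACBCACBCBCACBCACBCBCACBCACBDADCACBCACBCBCADADDADADCADADDADADDADADCADADDADADCADADDACBCACBDADCA ⇒ DAD·DA·DAD·CA·DAD·DA·DAD·DA·DAD·CA·DAD·DA·DAD·CA·DAD·DA·CB·CA·CB·DAD·CA·DAD·DA·DAD·CA·DAD·DA·DAD·DA·DAD·CA·DAD·DA·DAD·CA·DAD·DA·DAD·DA·DAD·CA·DAD·DA·DAD·CA·DAD·DA·CB·CA·CB·DAD·CA·DAD·DA·DAD·CA·DAD·DA·DAD·DA·DAD·CA·CB·CA·CB·CB·CA·CB·CA·CB·DAD·CA·CB·CA·CB·CB·CA·CB·CA·CB·CB·CA·CB·CA·CB·DAD·CA·CB·CA·CB·CB·CA·CB·CA·CB·DAD·CA·CB·CA·CB·CB·CA·DAD·DA·DAD·CA·DAD·DA·CB·CA·CB·DAD·CA
    A ↦ CA
    B ↦ DA
    C ↦ DAD
    D ↦ CB

A->CA, B->DA, C->DAD, D->CB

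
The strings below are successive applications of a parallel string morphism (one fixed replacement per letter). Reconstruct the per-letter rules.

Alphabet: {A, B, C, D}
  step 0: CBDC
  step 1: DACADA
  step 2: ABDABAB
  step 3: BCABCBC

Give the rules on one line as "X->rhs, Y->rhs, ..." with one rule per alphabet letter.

A->B, B->C, C->DA, D->A

  step 2 ⇒ step 3: ABDABAB ⇒ B·C·A·B·C·B·C
    A ↦ B
    B ↦ C
    D ↦ A
  step 0 ⇒ step 1: CBDC ⇒ DA·C·A·DA
    C ↦ DA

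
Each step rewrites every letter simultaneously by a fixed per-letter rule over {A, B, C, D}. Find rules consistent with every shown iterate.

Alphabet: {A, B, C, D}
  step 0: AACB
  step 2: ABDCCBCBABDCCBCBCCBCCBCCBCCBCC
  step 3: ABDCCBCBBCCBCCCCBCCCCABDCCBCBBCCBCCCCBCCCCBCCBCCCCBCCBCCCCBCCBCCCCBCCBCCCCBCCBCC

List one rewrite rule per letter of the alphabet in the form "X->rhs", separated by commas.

  step 2 ⇒ step 3: ABDCCBCBABDCCBCBCCBCCBCCBCCBCC ⇒ ABD·CC·BCB·BCC·BCC·CC·BCC·CC·ABD·CC·BCB·BCC·BCC·CC·BCC·CC·BCC·BCC·CC·BCC·BCC·CC·BCC·BCC·CC·BCC·BCC·CC·BCC·BCC
    A ↦ ABD
    B ↦ CC
    C ↦ BCC
    D ↦ BCB

A->ABD, B->CC, C->BCC, D->BCB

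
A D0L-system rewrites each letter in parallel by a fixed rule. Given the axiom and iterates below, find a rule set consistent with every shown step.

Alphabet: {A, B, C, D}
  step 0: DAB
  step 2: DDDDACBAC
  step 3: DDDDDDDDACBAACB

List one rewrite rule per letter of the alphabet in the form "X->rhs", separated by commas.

  step 2 ⇒ step 3: DDDDACBAC ⇒ DD·DD·DD·DD·AC·B·A·AC·B
    A ↦ AC
    B ↦ A
    C ↦ B
    D ↦ DD

A->AC, B->A, C->B, D->DD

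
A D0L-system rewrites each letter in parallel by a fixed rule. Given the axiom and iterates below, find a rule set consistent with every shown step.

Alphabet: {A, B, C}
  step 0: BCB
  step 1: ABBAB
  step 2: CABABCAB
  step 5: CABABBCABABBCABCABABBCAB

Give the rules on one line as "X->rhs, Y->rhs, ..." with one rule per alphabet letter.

  step 1 ⇒ step 2: ABBAB ⇒ C·AB·AB·C·AB
    A ↦ C
    B ↦ AB
  step 0 ⇒ step 1: BCB ⇒ AB·B·AB
    C ↦ B

A->C, B->AB, C->B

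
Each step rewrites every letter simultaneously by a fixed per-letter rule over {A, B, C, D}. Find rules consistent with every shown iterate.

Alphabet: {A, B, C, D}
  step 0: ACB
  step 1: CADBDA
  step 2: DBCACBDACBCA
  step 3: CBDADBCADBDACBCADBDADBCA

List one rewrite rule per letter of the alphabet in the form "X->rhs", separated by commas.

  step 2 ⇒ step 3: DBCACBDACBCA ⇒ CB·DA·DB·CA·DB·DA·CB·CA·DB·DA·DB·CA
    A ↦ CA
    B ↦ DA
    C ↦ DB
    D ↦ CB

A->CA, B->DA, C->DB, D->CB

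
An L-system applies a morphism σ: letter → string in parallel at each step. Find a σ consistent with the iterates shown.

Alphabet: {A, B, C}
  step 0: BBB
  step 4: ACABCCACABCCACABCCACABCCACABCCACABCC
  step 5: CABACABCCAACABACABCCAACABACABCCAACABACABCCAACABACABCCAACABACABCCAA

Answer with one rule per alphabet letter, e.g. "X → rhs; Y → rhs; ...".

  step 4 ⇒ step 5: ACABCCACABCCACABCCACABCCACABCCACABCC ⇒ CAB·A·CAB·CC·A·A·CAB·A·CAB·CC·A·A·CAB·A·CAB·CC·A·A·CAB·A·CAB·CC·A·A·CAB·A·CAB·CC·A·A·CAB·A·CAB·CC·A·A
    A ↦ CAB
    B ↦ CC
    C ↦ A

A->CAB, B->CC, C->A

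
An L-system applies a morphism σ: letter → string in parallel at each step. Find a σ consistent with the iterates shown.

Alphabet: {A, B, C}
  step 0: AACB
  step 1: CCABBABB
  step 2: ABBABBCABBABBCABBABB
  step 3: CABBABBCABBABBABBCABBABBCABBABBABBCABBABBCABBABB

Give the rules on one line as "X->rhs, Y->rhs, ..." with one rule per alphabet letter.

  step 2 ⇒ step 3: ABBABBCABBABBCABBABB ⇒ C·ABB·ABB·C·ABB·ABB·ABB·C·ABB·ABB·C·ABB·ABB·ABB·C·ABB·ABB·C·ABB·ABB
    A ↦ C
    B ↦ ABB
    C ↦ ABB

A->C, B->ABB, C->ABB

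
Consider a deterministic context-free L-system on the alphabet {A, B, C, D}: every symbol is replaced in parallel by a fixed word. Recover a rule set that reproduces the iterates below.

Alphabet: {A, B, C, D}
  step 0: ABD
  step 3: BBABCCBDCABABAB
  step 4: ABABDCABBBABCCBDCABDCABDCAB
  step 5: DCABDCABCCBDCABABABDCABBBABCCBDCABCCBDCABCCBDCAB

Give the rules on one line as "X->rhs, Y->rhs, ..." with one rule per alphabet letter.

A->DC, B->AB, C->B, D->CC

  step 4 ⇒ step 5: ABABDCABBBABCCBDCABDCABDCAB ⇒ DC·AB·DC·AB·CC·B·DC·AB·AB·AB·DC·AB·B·B·AB·CC·B·DC·AB·CC·B·DC·AB·CC·B·DC·AB
    A ↦ DC
    B ↦ AB
    C ↦ B
    D ↦ CC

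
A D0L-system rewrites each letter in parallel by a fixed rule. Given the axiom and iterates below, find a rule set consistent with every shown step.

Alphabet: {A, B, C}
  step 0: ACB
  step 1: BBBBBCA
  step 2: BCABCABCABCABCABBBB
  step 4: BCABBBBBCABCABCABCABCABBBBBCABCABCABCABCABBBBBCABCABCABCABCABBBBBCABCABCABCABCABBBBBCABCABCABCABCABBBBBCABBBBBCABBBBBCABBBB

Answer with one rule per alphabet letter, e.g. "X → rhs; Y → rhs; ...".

  step 1 ⇒ step 2: BBBBBCA ⇒ BCA·BCA·BCA·BCA·BCA·B·BBB
    A ↦ BBB
    B ↦ BCA
    C ↦ B

A->BBB, B->BCA, C->B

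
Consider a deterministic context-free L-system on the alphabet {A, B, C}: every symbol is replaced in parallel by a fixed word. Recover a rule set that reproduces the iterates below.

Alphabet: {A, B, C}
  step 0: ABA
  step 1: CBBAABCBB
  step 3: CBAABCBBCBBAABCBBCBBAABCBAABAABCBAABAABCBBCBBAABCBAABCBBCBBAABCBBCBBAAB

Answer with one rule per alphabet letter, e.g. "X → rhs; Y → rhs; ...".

A->CBB, B->AAB, C->CB

  step 0 ⇒ step 1: ABA ⇒ CBB·AAB·CBB
    A ↦ CBB
    B ↦ AAB
    C ↦ CB  (constrained at step 1)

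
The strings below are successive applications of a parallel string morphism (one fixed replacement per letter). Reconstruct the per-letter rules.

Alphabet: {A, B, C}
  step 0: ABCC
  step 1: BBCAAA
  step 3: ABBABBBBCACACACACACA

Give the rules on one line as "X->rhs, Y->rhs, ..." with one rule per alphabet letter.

  step 0 ⇒ step 1: ABCC ⇒ BB·CA·A·A
    A ↦ BB
    B ↦ CA
    C ↦ A

A->BB, B->CA, C->A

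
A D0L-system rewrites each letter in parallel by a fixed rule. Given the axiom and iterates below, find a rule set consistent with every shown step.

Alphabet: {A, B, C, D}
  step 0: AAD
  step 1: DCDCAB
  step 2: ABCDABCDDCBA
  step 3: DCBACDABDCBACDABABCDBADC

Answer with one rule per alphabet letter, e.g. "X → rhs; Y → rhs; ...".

  step 2 ⇒ step 3: ABCDABCDDCBA ⇒ DC·BA·CD·AB·DC·BA·CD·AB·AB·CD·BA·DC
    A ↦ DC
    B ↦ BA
    C ↦ CD
    D ↦ AB

A->DC, B->BA, C->CD, D->AB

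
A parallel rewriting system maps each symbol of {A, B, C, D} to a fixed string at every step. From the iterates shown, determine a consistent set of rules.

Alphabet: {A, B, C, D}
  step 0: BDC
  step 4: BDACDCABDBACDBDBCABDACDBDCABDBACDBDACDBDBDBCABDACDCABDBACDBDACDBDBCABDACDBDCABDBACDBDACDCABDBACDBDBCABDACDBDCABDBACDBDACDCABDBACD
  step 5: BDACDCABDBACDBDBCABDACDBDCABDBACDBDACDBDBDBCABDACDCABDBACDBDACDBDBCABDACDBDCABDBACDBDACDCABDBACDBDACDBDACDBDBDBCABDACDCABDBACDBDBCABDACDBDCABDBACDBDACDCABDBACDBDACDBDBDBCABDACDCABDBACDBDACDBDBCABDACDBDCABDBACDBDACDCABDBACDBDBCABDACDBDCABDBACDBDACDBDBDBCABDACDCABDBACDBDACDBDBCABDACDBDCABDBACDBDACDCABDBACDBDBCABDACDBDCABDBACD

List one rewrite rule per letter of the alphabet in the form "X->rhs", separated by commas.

  step 4 ⇒ step 5: BDACDCABDBACDBDBCABDACDBDCABDBACDBDACDBDBDBCABDACDCABDBACDBDACDBDBCABDACDBDCABDBACDBDACDCABDBACDBDBCABDACDBDCABDBACDBDACDCABDBACD ⇒ BD·ACD·CA·BDB·ACD·BDB·CA·BD·ACD·BD·CA·BDB·ACD·BD·ACD·BD·BDB·CA·BD·ACD·CA·BDB·ACD·BD·ACD·BDB·CA·BD·ACD·BD·CA·BDB·ACD·BD·ACD·CA·BDB·ACD·BD·ACD·BD·ACD·BD·BDB·CA·BD·ACD·CA·BDB·ACD·BDB·CA·BD·ACD·BD·CA·BDB·ACD·BD·ACD·CA·BDB·ACD·BD·ACD·BD·BDB·CA·BD·ACD·CA·BDB·ACD·BD·ACD·BDB·CA·BD·ACD·BD·CA·BDB·ACD·BD·ACD·CA·BDB·ACD·BDB·CA·BD·ACD·BD·CA·BDB·ACD·BD·ACD·BD·BDB·CA·BD·ACD·CA·BDB·ACD·BD·ACD·BDB·CA·BD·ACD·BD·CA·BDB·ACD·BD·ACD·CA·BDB·ACD·BDB·CA·BD·ACD·BD·CA·BDB·ACD
    A ↦ CA
    B ↦ BD
    C ↦ BDB
    D ↦ ACD

A->CA, B->BD, C->BDB, D->ACD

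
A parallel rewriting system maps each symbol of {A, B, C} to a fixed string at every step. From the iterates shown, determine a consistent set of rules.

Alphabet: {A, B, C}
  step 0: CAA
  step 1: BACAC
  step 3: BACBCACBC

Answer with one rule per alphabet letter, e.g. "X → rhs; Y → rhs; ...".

A->AC, B->C, C->B

  step 0 ⇒ step 1: CAA ⇒ B·AC·AC
    A ↦ AC
    C ↦ B
    B ↦ C  (constrained at step 1)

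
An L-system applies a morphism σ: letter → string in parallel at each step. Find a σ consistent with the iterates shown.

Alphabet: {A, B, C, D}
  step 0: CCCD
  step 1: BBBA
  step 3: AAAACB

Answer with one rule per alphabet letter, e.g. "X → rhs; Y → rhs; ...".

A->AC, B->D, C->B, D->A

  step 0 ⇒ step 1: CCCD ⇒ B·B·B·A
    C ↦ B
    D ↦ A
    A ↦ AC  (constrained at step 1)
    B ↦ D  (constrained at step 1)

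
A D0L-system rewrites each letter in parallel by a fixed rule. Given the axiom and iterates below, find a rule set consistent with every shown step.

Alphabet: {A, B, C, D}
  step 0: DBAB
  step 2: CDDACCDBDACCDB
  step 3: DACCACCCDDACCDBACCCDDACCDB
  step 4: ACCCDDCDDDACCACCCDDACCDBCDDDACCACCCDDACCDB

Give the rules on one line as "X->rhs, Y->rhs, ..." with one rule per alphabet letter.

  step 3 ⇒ step 4: DACCACCCDDACCDBACCCDDACCDB ⇒ ACC·C·D·D·C·D·D·D·ACC·ACC·C·D·D·ACC·DB·C·D·D·D·ACC·ACC·C·D·D·ACC·DB
    A ↦ C
    B ↦ DB
    C ↦ D
    D ↦ ACC

A->C, B->DB, C->D, D->ACC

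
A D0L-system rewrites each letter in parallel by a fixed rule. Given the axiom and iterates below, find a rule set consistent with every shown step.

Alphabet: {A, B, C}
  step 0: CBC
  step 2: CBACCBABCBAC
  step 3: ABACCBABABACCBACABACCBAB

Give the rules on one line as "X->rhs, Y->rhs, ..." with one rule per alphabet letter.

A->CB, B->AC, C->AB

  step 2 ⇒ step 3: CBACCBABCBAC ⇒ AB·AC·CB·AB·AB·AC·CB·AC·AB·AC·CB·AB
    A ↦ CB
    B ↦ AC
    C ↦ AB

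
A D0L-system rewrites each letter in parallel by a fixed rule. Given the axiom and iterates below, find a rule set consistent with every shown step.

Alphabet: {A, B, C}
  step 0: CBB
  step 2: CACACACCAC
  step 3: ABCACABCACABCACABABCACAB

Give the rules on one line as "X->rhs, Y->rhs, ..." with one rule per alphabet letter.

  step 2 ⇒ step 3: CACACACCAC ⇒ AB·CAC·AB·CAC·AB·CAC·AB·AB·CAC·AB
    A ↦ CAC
    C ↦ AB
    B ↦ A  (constrained at step 0)

A->CAC, B->A, C->AB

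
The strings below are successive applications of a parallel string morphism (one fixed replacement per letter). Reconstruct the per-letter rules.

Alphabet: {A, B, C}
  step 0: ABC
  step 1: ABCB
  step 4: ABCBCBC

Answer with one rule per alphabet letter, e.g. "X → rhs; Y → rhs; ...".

  step 0 ⇒ step 1: ABC ⇒ AB·C·B
    A ↦ AB
    B ↦ C
    C ↦ B

A->AB, B->C, C->B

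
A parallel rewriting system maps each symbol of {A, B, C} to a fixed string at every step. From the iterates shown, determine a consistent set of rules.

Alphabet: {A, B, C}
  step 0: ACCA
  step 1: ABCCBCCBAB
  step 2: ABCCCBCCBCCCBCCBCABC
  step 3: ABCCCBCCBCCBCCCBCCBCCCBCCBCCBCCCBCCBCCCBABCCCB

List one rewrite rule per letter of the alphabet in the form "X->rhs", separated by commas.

  step 2 ⇒ step 3: ABCCCBCCBCCCBCCBCABC ⇒ AB·C·CCB·CCB·CCB·C·CCB·CCB·C·CCB·CCB·CCB·C·CCB·CCB·C·CCB·AB·C·CCB
    A ↦ AB
    B ↦ C
    C ↦ CCB

A->AB, B->C, C->CCB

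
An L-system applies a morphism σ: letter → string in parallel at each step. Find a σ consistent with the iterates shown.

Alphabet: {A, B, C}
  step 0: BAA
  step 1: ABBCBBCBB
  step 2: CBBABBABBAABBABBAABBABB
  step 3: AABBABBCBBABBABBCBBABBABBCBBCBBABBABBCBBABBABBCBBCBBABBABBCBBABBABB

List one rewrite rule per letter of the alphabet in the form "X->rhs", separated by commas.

A->CBB, B->ABB, C->A

  step 2 ⇒ step 3: CBBABBABBAABBABBAABBABB ⇒ A·ABB·ABB·CBB·ABB·ABB·CBB·ABB·ABB·CBB·CBB·ABB·ABB·CBB·ABB·ABB·CBB·CBB·ABB·ABB·CBB·ABB·ABB
    A ↦ CBB
    B ↦ ABB
    C ↦ A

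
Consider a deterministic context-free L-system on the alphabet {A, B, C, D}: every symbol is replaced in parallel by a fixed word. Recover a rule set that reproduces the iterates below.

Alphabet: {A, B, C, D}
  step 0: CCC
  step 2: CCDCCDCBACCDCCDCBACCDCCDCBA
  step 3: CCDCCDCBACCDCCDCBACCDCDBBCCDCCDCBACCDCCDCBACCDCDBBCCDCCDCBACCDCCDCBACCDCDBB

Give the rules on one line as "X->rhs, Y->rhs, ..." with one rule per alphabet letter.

A->BB, B->CD, C->CCD, D->CBA

  step 2 ⇒ step 3: CCDCCDCBACCDCCDCBACCDCCDCBA ⇒ CCD·CCD·CBA·CCD·CCD·CBA·CCD·CD·BB·CCD·CCD·CBA·CCD·CCD·CBA·CCD·CD·BB·CCD·CCD·CBA·CCD·CCD·CBA·CCD·CD·BB
    A ↦ BB
    B ↦ CD
    C ↦ CCD
    D ↦ CBA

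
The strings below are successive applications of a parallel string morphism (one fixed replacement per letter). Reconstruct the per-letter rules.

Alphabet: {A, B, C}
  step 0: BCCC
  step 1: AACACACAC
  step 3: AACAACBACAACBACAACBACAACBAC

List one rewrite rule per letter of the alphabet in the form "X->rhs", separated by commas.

A->B, B->AAC, C->AC

  step 0 ⇒ step 1: BCCC ⇒ AAC·AC·AC·AC
    B ↦ AAC
    C ↦ AC
    A ↦ B  (constrained at step 1)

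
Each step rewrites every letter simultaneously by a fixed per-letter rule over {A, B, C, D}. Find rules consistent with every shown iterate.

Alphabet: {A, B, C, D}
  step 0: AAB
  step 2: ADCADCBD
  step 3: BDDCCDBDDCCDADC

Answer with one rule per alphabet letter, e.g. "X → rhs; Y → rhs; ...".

A->BD, B->A, C->CD, D->DC

  step 2 ⇒ step 3: ADCADCBD ⇒ BD·DC·CD·BD·DC·CD·A·DC
    A ↦ BD
    B ↦ A
    C ↦ CD
    D ↦ DC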